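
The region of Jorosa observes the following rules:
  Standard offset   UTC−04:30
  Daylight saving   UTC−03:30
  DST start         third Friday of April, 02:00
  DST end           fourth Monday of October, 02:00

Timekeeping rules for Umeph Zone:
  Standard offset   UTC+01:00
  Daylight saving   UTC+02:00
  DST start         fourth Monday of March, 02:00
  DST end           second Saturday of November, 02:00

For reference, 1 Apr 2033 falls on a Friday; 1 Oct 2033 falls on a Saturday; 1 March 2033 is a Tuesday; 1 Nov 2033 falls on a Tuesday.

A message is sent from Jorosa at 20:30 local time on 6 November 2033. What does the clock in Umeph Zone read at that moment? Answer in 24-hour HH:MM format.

1 April 2033 is a Friday, so the first Friday is April 1 and the third is April 15.
1 October 2033 is a Saturday, so the first Monday is October 3 and the fourth is October 24.
Daylight saving runs 15 April – 24 October; 6 November 2033 is outside that window, so Jorosa is on standard time at UTC−04:30.
20:30 Jorosa + 4h30m = 01:00 UTC (rolling into the next day, 7 November 2033).
1 March 2033 is a Tuesday, so the first Monday is March 7 and the fourth is March 28.
1 November 2033 is a Tuesday, so the first Saturday is November 5 and the second is November 12.
At the standard offset (UTC+01:00), 01:00 UTC + 1h = 02:00 Umeph Zone standard time.
Daylight saving runs 28 March – 12 November; the standard-time date in Umeph Zone, 7 November 2033, is inside that window, so Umeph Zone is at UTC+02:00.
01:00 UTC + 2h = 03:00 Umeph Zone.

03:00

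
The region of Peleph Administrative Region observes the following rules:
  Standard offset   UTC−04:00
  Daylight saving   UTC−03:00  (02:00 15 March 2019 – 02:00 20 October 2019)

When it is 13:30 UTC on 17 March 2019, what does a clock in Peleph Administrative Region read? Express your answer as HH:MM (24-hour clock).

At the standard offset (UTC−04:00), 13:30 UTC − 4h = 09:30 Peleph Administrative Region standard time.
The standard-time date in Peleph Administrative Region, 17 March 2019, falls between 15 March and 20 October, so daylight saving is in effect and Peleph Administrative Region is at UTC−03:00.
13:30 UTC − 3h = 10:30 local.

10:30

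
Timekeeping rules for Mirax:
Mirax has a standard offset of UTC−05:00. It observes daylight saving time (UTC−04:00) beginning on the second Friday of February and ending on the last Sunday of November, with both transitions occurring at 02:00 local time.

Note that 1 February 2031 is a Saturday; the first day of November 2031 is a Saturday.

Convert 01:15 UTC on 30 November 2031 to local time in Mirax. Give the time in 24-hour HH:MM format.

1 February 2031 is a Saturday, so the first Friday is February 7 and the second is February 14.
1 November 2031 is a Saturday, so Sundays fall on 2, 9, 16, 23, 30; the last is November 30.
At the standard offset (UTC−05:00), 01:15 UTC − 5h = 20:15 Mirax standard time (rolling into the previous day, 29 November 2031).
Daylight saving runs 14 February – 30 November; the standard-time date in Mirax, 29 November 2031, is inside that window, so Mirax is at UTC−04:00.
01:15 UTC − 4h = 21:15 local (rolling into the previous day, 29 November 2031).

21:15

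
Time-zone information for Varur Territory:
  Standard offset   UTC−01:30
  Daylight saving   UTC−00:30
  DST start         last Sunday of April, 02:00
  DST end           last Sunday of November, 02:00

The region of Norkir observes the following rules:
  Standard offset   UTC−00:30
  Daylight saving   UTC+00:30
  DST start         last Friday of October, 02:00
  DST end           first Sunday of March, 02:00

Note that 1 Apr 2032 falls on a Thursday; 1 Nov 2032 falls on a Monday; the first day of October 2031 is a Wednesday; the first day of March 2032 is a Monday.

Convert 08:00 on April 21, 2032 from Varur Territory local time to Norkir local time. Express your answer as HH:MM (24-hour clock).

09:00

1 April 2032 is a Thursday, so Sundays fall on 4, 11, 18, 25; the last is April 25.
1 November 2032 is a Monday, so Sundays fall on 7, 14, 21, 28; the last is November 28.
April 21, 2032 is outside the daylight-saving period (25 April – 28 November), so Varur Territory is on standard time, UTC−01:30.
08:00 Varur Territory + 1h30m = 09:30 UTC.
1 October 2031 is a Wednesday, so Fridays fall on 3, 10, 17, 24, 31; the last is October 31.
1 March 2032 is a Monday, so the first Sunday is March 7.
At the standard offset (UTC−00:30), 09:30 UTC − 0h30m = 09:00 Norkir standard time.
Daylight saving runs 31 October 2031 – 7 March 2032; the standard-time date in Norkir, April 21, 2032, is outside that window, so Norkir is on standard time at UTC−00:30.
09:30 UTC − 0h30m = 09:00 Norkir.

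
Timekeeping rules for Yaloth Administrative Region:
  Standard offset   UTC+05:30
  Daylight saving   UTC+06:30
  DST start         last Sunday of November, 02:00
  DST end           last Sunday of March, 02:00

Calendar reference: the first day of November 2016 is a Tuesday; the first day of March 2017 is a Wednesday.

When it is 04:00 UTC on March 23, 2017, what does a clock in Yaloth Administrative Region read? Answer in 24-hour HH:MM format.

10:30

1 November 2016 is a Tuesday, so Sundays fall on 6, 13, 20, 27; the last is November 27.
1 March 2017 is a Wednesday, so Sundays fall on 5, 12, 19, 26; the last is March 26.
At the standard offset (UTC+05:30), 04:00 UTC + 5h30m = 09:30 Yaloth Administrative Region standard time.
The standard-time date in Yaloth Administrative Region, March 23, 2017, lies within the daylight-saving period (27 November 2016 – 26 March 2017), so Yaloth Administrative Region is on daylight time, UTC+06:30.
04:00 UTC + 6h30m = 10:30 local.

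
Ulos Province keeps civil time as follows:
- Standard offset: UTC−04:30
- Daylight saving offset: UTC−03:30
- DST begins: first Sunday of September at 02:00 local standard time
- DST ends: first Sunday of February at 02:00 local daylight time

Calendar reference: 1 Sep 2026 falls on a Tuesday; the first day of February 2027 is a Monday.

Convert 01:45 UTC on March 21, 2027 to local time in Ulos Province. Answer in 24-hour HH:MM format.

1 September 2026 is a Tuesday, so the first Sunday is September 6.
1 February 2027 is a Monday, so the first Sunday is February 7.
At the standard offset (UTC−04:30), 01:45 UTC − 4h30m = 21:15 Ulos Province standard time (rolling into the previous day, 20 March 2027).
The standard-time date in Ulos Province, March 20, 2027, does not fall between 6 September 2026 and 7 February 2027, so daylight saving is not in effect and Ulos Province is at UTC−04:30.
01:45 UTC − 4h30m = 21:15 local (rolling into the previous day, 20 March 2027).

21:15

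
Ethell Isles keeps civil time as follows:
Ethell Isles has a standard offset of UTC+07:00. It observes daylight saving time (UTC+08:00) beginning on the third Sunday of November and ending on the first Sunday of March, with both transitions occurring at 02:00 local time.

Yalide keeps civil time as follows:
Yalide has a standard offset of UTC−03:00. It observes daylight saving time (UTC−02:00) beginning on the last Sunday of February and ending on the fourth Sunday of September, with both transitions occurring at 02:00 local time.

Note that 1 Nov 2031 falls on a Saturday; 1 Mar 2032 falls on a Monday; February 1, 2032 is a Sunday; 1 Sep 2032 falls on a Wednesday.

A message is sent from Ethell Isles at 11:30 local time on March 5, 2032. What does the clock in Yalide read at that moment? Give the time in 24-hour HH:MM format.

01:30

1 November 2031 is a Saturday, so the first Sunday is November 2 and the third is November 16.
1 March 2032 is a Monday, so the first Sunday is March 7.
March 5, 2032 falls between 16 November 2031 and 7 March 2032, so daylight saving is in effect and Ethell Isles is at UTC+08:00.
11:30 Ethell Isles − 8h = 03:30 UTC.
1 February 2032 is a Sunday, so Sundays fall on 1, 8, 15, 22, 29; the last is February 29.
1 September 2032 is a Wednesday, so the first Sunday is September 5 and the fourth is September 26.
At the standard offset (UTC−03:00), 03:30 UTC − 3h = 00:30 Yalide standard time.
The standard-time date in Yalide, March 5, 2032, lies within the daylight-saving period (29 February – 26 September), so Yalide is on daylight time, UTC−02:00.
03:30 UTC − 2h = 01:30 Yalide.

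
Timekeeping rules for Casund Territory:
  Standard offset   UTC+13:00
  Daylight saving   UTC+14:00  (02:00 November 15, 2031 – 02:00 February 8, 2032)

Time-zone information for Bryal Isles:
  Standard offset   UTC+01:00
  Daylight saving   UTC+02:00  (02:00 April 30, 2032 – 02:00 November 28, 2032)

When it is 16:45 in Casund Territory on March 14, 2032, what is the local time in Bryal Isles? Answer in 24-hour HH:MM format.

04:45

Daylight saving runs 15 November 2031 – 8 February 2032; March 14, 2032 is outside that window, so Casund Territory is on standard time at UTC+13:00.
16:45 Casund Territory − 13h = 03:45 UTC.
At the standard offset (UTC+01:00), 03:45 UTC + 1h = 04:45 Bryal Isles standard time.
The standard-time date in Bryal Isles, March 14, 2032, does not fall between 30 April and 28 November, so daylight saving is not in effect and Bryal Isles is at UTC+01:00.
03:45 UTC + 1h = 04:45 Bryal Isles.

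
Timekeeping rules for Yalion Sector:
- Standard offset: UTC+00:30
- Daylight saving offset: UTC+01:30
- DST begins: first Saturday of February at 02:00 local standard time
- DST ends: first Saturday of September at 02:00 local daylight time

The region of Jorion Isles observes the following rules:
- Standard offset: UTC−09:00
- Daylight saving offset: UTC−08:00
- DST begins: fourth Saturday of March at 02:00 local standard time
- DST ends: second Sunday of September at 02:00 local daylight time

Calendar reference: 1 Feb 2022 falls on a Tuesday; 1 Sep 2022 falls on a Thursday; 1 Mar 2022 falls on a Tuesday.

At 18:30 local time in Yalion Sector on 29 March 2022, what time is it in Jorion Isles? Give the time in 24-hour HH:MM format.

09:00

1 February 2022 is a Tuesday, so the first Saturday is February 5.
1 September 2022 is a Thursday, so the first Saturday is September 3.
29 March 2022 lies within the daylight-saving period (5 February – 3 September), so Yalion Sector is on daylight time, UTC+01:30.
18:30 Yalion Sector − 1h30m = 17:00 UTC.
1 March 2022 is a Tuesday, so the first Saturday is March 5 and the fourth is March 26.
1 September 2022 is a Thursday, so the first Sunday is September 4 and the second is September 11.
At the standard offset (UTC−09:00), 17:00 UTC − 9h = 08:00 Jorion Isles standard time.
The standard-time date in Jorion Isles, 29 March 2022, lies within the daylight-saving period (26 March – 11 September), so Jorion Isles is on daylight time, UTC−08:00.
17:00 UTC − 8h = 09:00 Jorion Isles.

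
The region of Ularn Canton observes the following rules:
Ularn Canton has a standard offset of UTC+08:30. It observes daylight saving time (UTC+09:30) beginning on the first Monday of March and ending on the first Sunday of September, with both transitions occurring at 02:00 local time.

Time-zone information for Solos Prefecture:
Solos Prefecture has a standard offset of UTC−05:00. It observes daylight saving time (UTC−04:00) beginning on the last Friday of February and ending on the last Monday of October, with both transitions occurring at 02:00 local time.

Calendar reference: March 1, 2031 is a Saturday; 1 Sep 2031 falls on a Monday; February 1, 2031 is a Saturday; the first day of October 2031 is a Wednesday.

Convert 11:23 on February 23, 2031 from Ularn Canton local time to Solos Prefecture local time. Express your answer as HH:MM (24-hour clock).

1 March 2031 is a Saturday, so the first Monday is March 3.
1 September 2031 is a Monday, so the first Sunday is September 7.
Daylight saving runs 3 March – 7 September; February 23, 2031 is outside that window, so Ularn Canton is on standard time at UTC+08:30.
11:23 Ularn Canton − 8h30m = 02:53 UTC.
1 February 2031 is a Saturday, so Fridays fall on 7, 14, 21, 28; the last is February 28.
1 October 2031 is a Wednesday, so Mondays fall on 6, 13, 20, 27; the last is October 27.
At the standard offset (UTC−05:00), 02:53 UTC − 5h = 21:53 Solos Prefecture standard time (rolling into the previous day, 22 February 2031).
Daylight saving runs 28 February – 27 October; the standard-time date in Solos Prefecture, February 22, 2031, is outside that window, so Solos Prefecture is on standard time at UTC−05:00.
02:53 UTC − 5h = 21:53 Solos Prefecture (rolling into the previous day, 22 February 2031).

21:53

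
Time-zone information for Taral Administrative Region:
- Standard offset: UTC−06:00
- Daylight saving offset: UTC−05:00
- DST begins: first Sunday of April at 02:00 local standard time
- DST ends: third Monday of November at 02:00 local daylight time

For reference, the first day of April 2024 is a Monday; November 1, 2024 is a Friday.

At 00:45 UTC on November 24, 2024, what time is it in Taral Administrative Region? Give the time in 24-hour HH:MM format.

1 April 2024 is a Monday, so the first Sunday is April 7.
1 November 2024 is a Friday, so the first Monday is November 4 and the third is November 18.
At the standard offset (UTC−06:00), 00:45 UTC − 6h = 18:45 Taral Administrative Region standard time (rolling into the previous day, 23 November 2024).
Daylight saving runs 7 April – 18 November; the standard-time date in Taral Administrative Region, November 23, 2024, is outside that window, so Taral Administrative Region is on standard time at UTC−06:00.
00:45 UTC − 6h = 18:45 local (rolling into the previous day, 23 November 2024).

18:45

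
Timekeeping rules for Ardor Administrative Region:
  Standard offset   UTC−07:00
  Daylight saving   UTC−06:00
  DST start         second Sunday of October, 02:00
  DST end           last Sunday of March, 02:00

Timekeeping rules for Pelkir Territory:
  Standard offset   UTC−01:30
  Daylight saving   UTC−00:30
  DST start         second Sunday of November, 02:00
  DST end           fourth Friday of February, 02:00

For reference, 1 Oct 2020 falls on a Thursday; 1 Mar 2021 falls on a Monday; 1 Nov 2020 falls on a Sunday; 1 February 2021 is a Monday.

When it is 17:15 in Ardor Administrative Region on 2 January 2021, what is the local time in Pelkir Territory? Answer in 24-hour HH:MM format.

1 October 2020 is a Thursday, so the first Sunday is October 4 and the second is October 11.
1 March 2021 is a Monday, so Sundays fall on 7, 14, 21, 28; the last is March 28.
2 January 2021 lies within the daylight-saving period (11 October 2020 – 28 March 2021), so Ardor Administrative Region is on daylight time, UTC−06:00.
17:15 Ardor Administrative Region + 6h = 23:15 UTC.
1 November 2020 is a Sunday, so the first Sunday is November 1 and the second is November 8.
1 February 2021 is a Monday, so the first Friday is February 5 and the fourth is February 26.
At the standard offset (UTC−01:30), 23:15 UTC − 1h30m = 21:45 Pelkir Territory standard time.
The standard-time date in Pelkir Territory, 2 January 2021, falls between 8 November 2020 and 26 February 2021, so daylight saving is in effect and Pelkir Territory is at UTC−00:30.
23:15 UTC − 0h30m = 22:45 Pelkir Territory.

22:45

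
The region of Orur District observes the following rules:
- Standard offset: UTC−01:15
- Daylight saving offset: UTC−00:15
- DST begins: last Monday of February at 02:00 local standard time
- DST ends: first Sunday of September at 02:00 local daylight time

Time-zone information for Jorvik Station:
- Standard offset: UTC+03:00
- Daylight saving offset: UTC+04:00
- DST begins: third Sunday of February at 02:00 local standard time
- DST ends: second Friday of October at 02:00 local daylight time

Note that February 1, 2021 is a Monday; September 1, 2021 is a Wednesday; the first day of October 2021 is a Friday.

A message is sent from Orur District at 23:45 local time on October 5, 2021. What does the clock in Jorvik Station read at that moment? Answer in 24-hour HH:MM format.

05:00

1 February 2021 is a Monday, so Mondays fall on 1, 8, 15, 22; the last is February 22.
1 September 2021 is a Wednesday, so the first Sunday is September 5.
Daylight saving runs 22 February – 5 September; October 5, 2021 is outside that window, so Orur District is on standard time at UTC−01:15.
23:45 Orur District + 1h15m = 01:00 UTC (rolling into the next day, 6 October 2021).
1 February 2021 is a Monday, so the first Sunday is February 7 and the third is February 21.
1 October 2021 is a Friday, so the first Friday is October 1 and the second is October 8.
At the standard offset (UTC+03:00), 01:00 UTC + 3h = 04:00 Jorvik Station standard time.
Daylight saving runs 21 February – 8 October; the standard-time date in Jorvik Station, October 6, 2021, is inside that window, so Jorvik Station is at UTC+04:00.
01:00 UTC + 4h = 05:00 Jorvik Station.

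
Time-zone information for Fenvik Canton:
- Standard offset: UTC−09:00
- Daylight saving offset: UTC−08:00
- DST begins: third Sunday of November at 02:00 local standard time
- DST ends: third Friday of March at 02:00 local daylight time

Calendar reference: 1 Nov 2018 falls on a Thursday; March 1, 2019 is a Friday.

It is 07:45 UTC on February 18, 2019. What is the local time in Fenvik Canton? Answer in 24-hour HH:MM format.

23:45

1 November 2018 is a Thursday, so the first Sunday is November 4 and the third is November 18.
1 March 2019 is a Friday, so the first Friday is March 1 and the third is March 15.
At the standard offset (UTC−09:00), 07:45 UTC − 9h = 22:45 Fenvik Canton standard time (rolling into the previous day, 17 February 2019).
Daylight saving runs 18 November 2018 – 15 March 2019; the standard-time date in Fenvik Canton, February 17, 2019, is inside that window, so Fenvik Canton is at UTC−08:00.
07:45 UTC − 8h = 23:45 local (rolling into the previous day, 17 February 2019).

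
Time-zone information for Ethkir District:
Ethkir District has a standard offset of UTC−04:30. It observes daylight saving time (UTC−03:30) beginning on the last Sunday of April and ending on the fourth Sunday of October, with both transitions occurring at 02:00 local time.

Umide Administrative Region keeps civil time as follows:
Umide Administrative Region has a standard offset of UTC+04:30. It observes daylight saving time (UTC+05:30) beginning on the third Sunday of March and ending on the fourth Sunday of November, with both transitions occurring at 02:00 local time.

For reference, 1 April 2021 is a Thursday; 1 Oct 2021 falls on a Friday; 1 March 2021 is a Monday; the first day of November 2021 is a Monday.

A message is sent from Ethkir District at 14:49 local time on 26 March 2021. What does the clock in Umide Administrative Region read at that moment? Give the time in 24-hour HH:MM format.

00:49

1 April 2021 is a Thursday, so Sundays fall on 4, 11, 18, 25; the last is April 25.
1 October 2021 is a Friday, so the first Sunday is October 3 and the fourth is October 24.
26 March 2021 is outside the daylight-saving period (25 April – 24 October), so Ethkir District is on standard time, UTC−04:30.
14:49 Ethkir District + 4h30m = 19:19 UTC.
1 March 2021 is a Monday, so the first Sunday is March 7 and the third is March 21.
1 November 2021 is a Monday, so the first Sunday is November 7 and the fourth is November 28.
At the standard offset (UTC+04:30), 19:19 UTC + 4h30m = 23:49 Umide Administrative Region standard time.
Daylight saving runs 21 March – 28 November; the standard-time date in Umide Administrative Region, 26 March 2021, is inside that window, so Umide Administrative Region is at UTC+05:30.
19:19 UTC + 5h30m = 00:49 Umide Administrative Region (rolling into the next day, 27 March 2021).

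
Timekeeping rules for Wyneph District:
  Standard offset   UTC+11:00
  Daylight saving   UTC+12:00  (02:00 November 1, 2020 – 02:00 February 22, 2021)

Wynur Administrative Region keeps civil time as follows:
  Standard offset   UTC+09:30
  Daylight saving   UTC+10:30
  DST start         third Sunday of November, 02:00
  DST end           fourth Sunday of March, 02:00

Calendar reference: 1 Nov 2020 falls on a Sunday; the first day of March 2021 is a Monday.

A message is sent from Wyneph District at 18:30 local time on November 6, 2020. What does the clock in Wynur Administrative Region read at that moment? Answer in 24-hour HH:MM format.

November 6, 2020 lies within the daylight-saving period (1 November 2020 – 22 February 2021), so Wyneph District is on daylight time, UTC+12:00.
18:30 Wyneph District − 12h = 06:30 UTC.
1 November 2020 is a Sunday, so the first Sunday is November 1 and the third is November 15.
1 March 2021 is a Monday, so the first Sunday is March 7 and the fourth is March 28.
At the standard offset (UTC+09:30), 06:30 UTC + 9h30m = 16:00 Wynur Administrative Region standard time.
The standard-time date in Wynur Administrative Region, November 6, 2020, is outside the daylight-saving period (15 November 2020 – 28 March 2021), so Wynur Administrative Region is on standard time, UTC+09:30.
06:30 UTC + 9h30m = 16:00 Wynur Administrative Region.

16:00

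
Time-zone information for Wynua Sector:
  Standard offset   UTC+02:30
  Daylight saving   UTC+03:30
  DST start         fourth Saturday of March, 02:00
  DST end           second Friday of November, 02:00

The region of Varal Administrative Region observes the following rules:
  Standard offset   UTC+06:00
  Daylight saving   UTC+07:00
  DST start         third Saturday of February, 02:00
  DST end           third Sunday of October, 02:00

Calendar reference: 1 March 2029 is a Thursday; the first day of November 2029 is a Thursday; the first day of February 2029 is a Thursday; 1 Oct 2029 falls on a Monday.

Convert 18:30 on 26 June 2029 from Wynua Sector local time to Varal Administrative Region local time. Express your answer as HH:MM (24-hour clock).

1 March 2029 is a Thursday, so the first Saturday is March 3 and the fourth is March 24.
1 November 2029 is a Thursday, so the first Friday is November 2 and the second is November 9.
26 June 2029 falls between 24 March and 9 November, so daylight saving is in effect and Wynua Sector is at UTC+03:30.
18:30 Wynua Sector − 3h30m = 15:00 UTC.
1 February 2029 is a Thursday, so the first Saturday is February 3 and the third is February 17.
1 October 2029 is a Monday, so the first Sunday is October 7 and the third is October 21.
At the standard offset (UTC+06:00), 15:00 UTC + 6h = 21:00 Varal Administrative Region standard time.
The standard-time date in Varal Administrative Region, 26 June 2029, lies within the daylight-saving period (17 February – 21 October), so Varal Administrative Region is on daylight time, UTC+07:00.
15:00 UTC + 7h = 22:00 Varal Administrative Region.

22:00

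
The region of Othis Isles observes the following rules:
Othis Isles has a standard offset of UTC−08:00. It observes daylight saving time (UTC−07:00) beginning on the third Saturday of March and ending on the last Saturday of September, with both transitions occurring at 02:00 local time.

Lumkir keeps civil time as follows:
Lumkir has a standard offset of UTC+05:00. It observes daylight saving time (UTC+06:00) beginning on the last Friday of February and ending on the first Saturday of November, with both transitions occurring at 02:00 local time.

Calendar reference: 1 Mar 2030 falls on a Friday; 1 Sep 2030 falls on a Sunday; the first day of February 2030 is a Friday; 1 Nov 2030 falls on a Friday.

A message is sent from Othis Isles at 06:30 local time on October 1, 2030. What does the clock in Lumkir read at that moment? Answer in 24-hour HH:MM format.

1 March 2030 is a Friday, so the first Saturday is March 2 and the third is March 16.
1 September 2030 is a Sunday, so Saturdays fall on 7, 14, 21, 28; the last is September 28.
October 1, 2030 is outside the daylight-saving period (16 March – 28 September), so Othis Isles is on standard time, UTC−08:00.
06:30 Othis Isles + 8h = 14:30 UTC.
1 February 2030 is a Friday, so Fridays fall on 1, 8, 15, 22; the last is February 22.
1 November 2030 is a Friday, so the first Saturday is November 2.
At the standard offset (UTC+05:00), 14:30 UTC + 5h = 19:30 Lumkir standard time.
The standard-time date in Lumkir, October 1, 2030, falls between 22 February and 2 November, so daylight saving is in effect and Lumkir is at UTC+06:00.
14:30 UTC + 6h = 20:30 Lumkir.

20:30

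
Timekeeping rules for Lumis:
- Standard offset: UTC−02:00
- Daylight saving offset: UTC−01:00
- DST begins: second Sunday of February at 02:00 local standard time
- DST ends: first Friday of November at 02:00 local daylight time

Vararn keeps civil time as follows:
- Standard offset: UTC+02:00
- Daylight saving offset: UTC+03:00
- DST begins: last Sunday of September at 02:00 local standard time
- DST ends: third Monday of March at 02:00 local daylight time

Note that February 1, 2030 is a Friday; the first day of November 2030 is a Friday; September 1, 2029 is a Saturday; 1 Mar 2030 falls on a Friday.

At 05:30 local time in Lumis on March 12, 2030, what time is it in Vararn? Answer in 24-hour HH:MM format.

1 February 2030 is a Friday, so the first Sunday is February 3 and the second is February 10.
1 November 2030 is a Friday, so the first Friday is November 1.
March 12, 2030 falls between 10 February and 1 November, so daylight saving is in effect and Lumis is at UTC−01:00.
05:30 Lumis + 1h = 06:30 UTC.
1 September 2029 is a Saturday, so Sundays fall on 2, 9, 16, 23, 30; the last is September 30.
1 March 2030 is a Friday, so the first Monday is March 4 and the third is March 18.
At the standard offset (UTC+02:00), 06:30 UTC + 2h = 08:30 Vararn standard time.
Daylight saving runs 30 September 2029 – 18 March 2030; the standard-time date in Vararn, March 12, 2030, is inside that window, so Vararn is at UTC+03:00.
06:30 UTC + 3h = 09:30 Vararn.

09:30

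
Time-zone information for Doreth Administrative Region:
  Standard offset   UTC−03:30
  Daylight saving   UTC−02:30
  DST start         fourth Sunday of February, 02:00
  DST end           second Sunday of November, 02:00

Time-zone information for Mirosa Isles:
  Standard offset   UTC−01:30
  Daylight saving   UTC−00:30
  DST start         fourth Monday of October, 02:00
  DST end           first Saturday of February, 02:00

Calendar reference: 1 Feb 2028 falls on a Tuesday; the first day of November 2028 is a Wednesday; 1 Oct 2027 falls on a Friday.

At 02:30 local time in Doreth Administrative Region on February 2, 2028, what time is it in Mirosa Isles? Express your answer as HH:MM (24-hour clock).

05:30

1 February 2028 is a Tuesday, so the first Sunday is February 6 and the fourth is February 27.
1 November 2028 is a Wednesday, so the first Sunday is November 5 and the second is November 12.
February 2, 2028 does not fall between 27 February and 12 November, so daylight saving is not in effect and Doreth Administrative Region is at UTC−03:30.
02:30 Doreth Administrative Region + 3h30m = 06:00 UTC.
1 October 2027 is a Friday, so the first Monday is October 4 and the fourth is October 25.
1 February 2028 is a Tuesday, so the first Saturday is February 5.
At the standard offset (UTC−01:30), 06:00 UTC − 1h30m = 04:30 Mirosa Isles standard time.
The standard-time date in Mirosa Isles, February 2, 2028, falls between 25 October 2027 and 5 February 2028, so daylight saving is in effect and Mirosa Isles is at UTC−00:30.
06:00 UTC − 0h30m = 05:30 Mirosa Isles.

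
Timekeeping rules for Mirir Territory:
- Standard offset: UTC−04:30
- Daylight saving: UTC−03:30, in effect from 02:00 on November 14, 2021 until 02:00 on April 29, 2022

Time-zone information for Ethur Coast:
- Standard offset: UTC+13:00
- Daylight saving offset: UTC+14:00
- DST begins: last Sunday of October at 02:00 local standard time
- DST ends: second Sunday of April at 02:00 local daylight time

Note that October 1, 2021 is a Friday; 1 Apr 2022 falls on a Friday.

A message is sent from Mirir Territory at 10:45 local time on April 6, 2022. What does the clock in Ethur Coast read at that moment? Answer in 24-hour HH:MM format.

04:15

April 6, 2022 falls between 14 November 2021 and 29 April 2022, so daylight saving is in effect and Mirir Territory is at UTC−03:30.
10:45 Mirir Territory + 3h30m = 14:15 UTC.
1 October 2021 is a Friday, so Sundays fall on 3, 10, 17, 24, 31; the last is October 31.
1 April 2022 is a Friday, so the first Sunday is April 3 and the second is April 10.
At the standard offset (UTC+13:00), 14:15 UTC + 13h = 03:15 Ethur Coast standard time (rolling into the next day, 7 April 2022).
The standard-time date in Ethur Coast, April 7, 2022, lies within the daylight-saving period (31 October 2021 – 10 April 2022), so Ethur Coast is on daylight time, UTC+14:00.
14:15 UTC + 14h = 04:15 Ethur Coast (rolling into the next day, 7 April 2022).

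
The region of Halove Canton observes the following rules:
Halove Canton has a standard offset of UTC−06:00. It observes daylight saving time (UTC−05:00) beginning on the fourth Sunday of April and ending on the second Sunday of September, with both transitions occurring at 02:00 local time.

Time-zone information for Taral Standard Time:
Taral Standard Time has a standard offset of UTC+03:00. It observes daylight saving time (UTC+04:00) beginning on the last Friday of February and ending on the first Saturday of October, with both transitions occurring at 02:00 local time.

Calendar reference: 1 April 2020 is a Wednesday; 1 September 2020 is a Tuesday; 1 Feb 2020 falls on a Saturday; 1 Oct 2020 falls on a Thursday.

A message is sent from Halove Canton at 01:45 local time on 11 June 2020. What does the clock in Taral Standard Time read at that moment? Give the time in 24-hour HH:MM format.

1 April 2020 is a Wednesday, so the first Sunday is April 5 and the fourth is April 26.
1 September 2020 is a Tuesday, so the first Sunday is September 6 and the second is September 13.
11 June 2020 falls between 26 April and 13 September, so daylight saving is in effect and Halove Canton is at UTC−05:00.
01:45 Halove Canton + 5h = 06:45 UTC.
1 February 2020 is a Saturday, so Fridays fall on 7, 14, 21, 28; the last is February 28.
1 October 2020 is a Thursday, so the first Saturday is October 3.
At the standard offset (UTC+03:00), 06:45 UTC + 3h = 09:45 Taral Standard Time standard time.
The standard-time date in Taral Standard Time, 11 June 2020, falls between 28 February and 3 October, so daylight saving is in effect and Taral Standard Time is at UTC+04:00.
06:45 UTC + 4h = 10:45 Taral Standard Time.

10:45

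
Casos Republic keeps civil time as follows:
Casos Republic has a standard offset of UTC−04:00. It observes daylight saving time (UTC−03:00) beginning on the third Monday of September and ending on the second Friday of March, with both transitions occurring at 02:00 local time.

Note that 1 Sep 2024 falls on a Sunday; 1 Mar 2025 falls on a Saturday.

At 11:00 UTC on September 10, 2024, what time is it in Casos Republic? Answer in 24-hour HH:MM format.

07:00

1 September 2024 is a Sunday, so the first Monday is September 2 and the third is September 16.
1 March 2025 is a Saturday, so the first Friday is March 7 and the second is March 14.
At the standard offset (UTC−04:00), 11:00 UTC − 4h = 07:00 Casos Republic standard time.
The standard-time date in Casos Republic, September 10, 2024, does not fall between 16 September 2024 and 14 March 2025, so daylight saving is not in effect and Casos Republic is at UTC−04:00.
11:00 UTC − 4h = 07:00 local.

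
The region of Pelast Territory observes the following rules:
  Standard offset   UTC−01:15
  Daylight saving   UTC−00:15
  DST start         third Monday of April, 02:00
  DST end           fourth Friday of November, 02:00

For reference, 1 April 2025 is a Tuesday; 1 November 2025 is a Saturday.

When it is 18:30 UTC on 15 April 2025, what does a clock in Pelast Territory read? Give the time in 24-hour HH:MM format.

17:15

1 April 2025 is a Tuesday, so the first Monday is April 7 and the third is April 21.
1 November 2025 is a Saturday, so the first Friday is November 7 and the fourth is November 28.
At the standard offset (UTC−01:15), 18:30 UTC − 1h15m = 17:15 Pelast Territory standard time.
The standard-time date in Pelast Territory, 15 April 2025, does not fall between 21 April and 28 November, so daylight saving is not in effect and Pelast Territory is at UTC−01:15.
18:30 UTC − 1h15m = 17:15 local.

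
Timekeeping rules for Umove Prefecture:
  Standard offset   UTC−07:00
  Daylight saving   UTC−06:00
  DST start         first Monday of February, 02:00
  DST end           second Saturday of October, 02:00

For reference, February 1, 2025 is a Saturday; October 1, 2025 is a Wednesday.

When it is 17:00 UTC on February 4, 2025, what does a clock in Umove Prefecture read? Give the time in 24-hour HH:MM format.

1 February 2025 is a Saturday, so the first Monday is February 3.
1 October 2025 is a Wednesday, so the first Saturday is October 4 and the second is October 11.
At the standard offset (UTC−07:00), 17:00 UTC − 7h = 10:00 Umove Prefecture standard time.
The standard-time date in Umove Prefecture, February 4, 2025, lies within the daylight-saving period (3 February – 11 October), so Umove Prefecture is on daylight time, UTC−06:00.
17:00 UTC − 6h = 11:00 local.

11:00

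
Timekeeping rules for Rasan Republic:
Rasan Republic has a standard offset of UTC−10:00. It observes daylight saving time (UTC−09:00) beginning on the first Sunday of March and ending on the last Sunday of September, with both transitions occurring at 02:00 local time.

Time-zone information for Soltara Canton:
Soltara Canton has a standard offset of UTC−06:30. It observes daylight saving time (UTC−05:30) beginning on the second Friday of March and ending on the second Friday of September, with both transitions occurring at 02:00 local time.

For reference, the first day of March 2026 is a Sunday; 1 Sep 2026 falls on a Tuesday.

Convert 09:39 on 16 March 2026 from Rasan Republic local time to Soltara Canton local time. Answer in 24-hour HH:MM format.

1 March 2026 is a Sunday, so the first Sunday is March 1.
1 September 2026 is a Tuesday, so Sundays fall on 6, 13, 20, 27; the last is September 27.
16 March 2026 lies within the daylight-saving period (1 March – 27 September), so Rasan Republic is on daylight time, UTC−09:00.
09:39 Rasan Republic + 9h = 18:39 UTC.
1 March 2026 is a Sunday, so the first Friday is March 6 and the second is March 13.
1 September 2026 is a Tuesday, so the first Friday is September 4 and the second is September 11.
At the standard offset (UTC−06:30), 18:39 UTC − 6h30m = 12:09 Soltara Canton standard time.
The standard-time date in Soltara Canton, 16 March 2026, falls between 13 March and 11 September, so daylight saving is in effect and Soltara Canton is at UTC−05:30.
18:39 UTC − 5h30m = 13:09 Soltara Canton.

13:09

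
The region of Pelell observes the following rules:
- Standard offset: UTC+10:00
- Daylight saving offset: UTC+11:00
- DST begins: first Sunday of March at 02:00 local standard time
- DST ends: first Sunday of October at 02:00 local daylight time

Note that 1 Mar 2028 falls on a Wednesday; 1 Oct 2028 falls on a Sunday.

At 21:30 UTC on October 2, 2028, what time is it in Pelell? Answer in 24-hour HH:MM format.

07:30

1 March 2028 is a Wednesday, so the first Sunday is March 5.
1 October 2028 is a Sunday, so the first Sunday is October 1.
At the standard offset (UTC+10:00), 21:30 UTC + 10h = 07:30 Pelell standard time (rolling into the next day, 3 October 2028).
The standard-time date in Pelell, October 3, 2028, is outside the daylight-saving period (5 March – 1 October), so Pelell is on standard time, UTC+10:00.
21:30 UTC + 10h = 07:30 local (rolling into the next day, 3 October 2028).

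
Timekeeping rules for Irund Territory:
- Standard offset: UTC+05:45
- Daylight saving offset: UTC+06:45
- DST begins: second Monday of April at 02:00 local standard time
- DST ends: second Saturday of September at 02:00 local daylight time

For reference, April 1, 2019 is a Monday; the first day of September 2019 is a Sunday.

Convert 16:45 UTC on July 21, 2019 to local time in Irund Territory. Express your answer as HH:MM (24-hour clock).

1 April 2019 is a Monday, so the first Monday is April 1 and the second is April 8.
1 September 2019 is a Sunday, so the first Saturday is September 7 and the second is September 14.
At the standard offset (UTC+05:45), 16:45 UTC + 5h45m = 22:30 Irund Territory standard time.
The standard-time date in Irund Territory, July 21, 2019, falls between 8 April and 14 September, so daylight saving is in effect and Irund Territory is at UTC+06:45.
16:45 UTC + 6h45m = 23:30 local.

23:30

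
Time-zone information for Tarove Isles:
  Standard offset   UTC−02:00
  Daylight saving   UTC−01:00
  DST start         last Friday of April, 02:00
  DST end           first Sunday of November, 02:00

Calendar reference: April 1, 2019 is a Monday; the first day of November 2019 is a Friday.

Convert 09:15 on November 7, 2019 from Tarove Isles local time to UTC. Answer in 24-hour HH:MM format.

1 April 2019 is a Monday, so Fridays fall on 5, 12, 19, 26; the last is April 26.
1 November 2019 is a Friday, so the first Sunday is November 3.
Daylight saving runs 26 April – 3 November; November 7, 2019 is outside that window, so Tarove Isles is on standard time at UTC−02:00.
09:15 local + 2h = 11:15 UTC.

11:15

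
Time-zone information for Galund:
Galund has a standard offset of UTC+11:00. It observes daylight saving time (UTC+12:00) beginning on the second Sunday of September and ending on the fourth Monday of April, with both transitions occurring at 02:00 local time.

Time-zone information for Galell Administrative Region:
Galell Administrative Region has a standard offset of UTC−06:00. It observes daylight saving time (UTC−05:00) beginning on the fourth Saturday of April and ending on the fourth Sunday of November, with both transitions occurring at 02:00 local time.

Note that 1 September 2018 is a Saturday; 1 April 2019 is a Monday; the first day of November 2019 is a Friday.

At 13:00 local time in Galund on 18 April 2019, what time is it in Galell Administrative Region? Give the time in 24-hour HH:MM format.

1 September 2018 is a Saturday, so the first Sunday is September 2 and the second is September 9.
1 April 2019 is a Monday, so the first Monday is April 1 and the fourth is April 22.
Daylight saving runs 9 September 2018 – 22 April 2019; 18 April 2019 is inside that window, so Galund is at UTC+12:00.
13:00 Galund − 12h = 01:00 UTC.
1 April 2019 is a Monday, so the first Saturday is April 6 and the fourth is April 27.
1 November 2019 is a Friday, so the first Sunday is November 3 and the fourth is November 24.
At the standard offset (UTC−06:00), 01:00 UTC − 6h = 19:00 Galell Administrative Region standard time (rolling into the previous day, 17 April 2019).
The standard-time date in Galell Administrative Region, 17 April 2019, does not fall between 27 April and 24 November, so daylight saving is not in effect and Galell Administrative Region is at UTC−06:00.
01:00 UTC − 6h = 19:00 Galell Administrative Region (rolling into the previous day, 17 April 2019).

19:00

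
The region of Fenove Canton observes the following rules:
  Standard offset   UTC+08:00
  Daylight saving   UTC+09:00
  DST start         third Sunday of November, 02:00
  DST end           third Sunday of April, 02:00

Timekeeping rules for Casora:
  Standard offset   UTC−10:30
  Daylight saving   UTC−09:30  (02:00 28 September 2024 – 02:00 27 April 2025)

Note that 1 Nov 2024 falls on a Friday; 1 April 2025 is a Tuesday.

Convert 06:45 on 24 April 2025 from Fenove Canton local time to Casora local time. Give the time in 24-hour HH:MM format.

1 November 2024 is a Friday, so the first Sunday is November 3 and the third is November 17.
1 April 2025 is a Tuesday, so the first Sunday is April 6 and the third is April 20.
24 April 2025 does not fall between 17 November 2024 and 20 April 2025, so daylight saving is not in effect and Fenove Canton is at UTC+08:00.
06:45 Fenove Canton − 8h = 22:45 UTC (rolling into the previous day, 23 April 2025).
At the standard offset (UTC−10:30), 22:45 UTC − 10h30m = 12:15 Casora standard time.
The standard-time date in Casora, 23 April 2025, falls between 28 September 2024 and 27 April 2025, so daylight saving is in effect and Casora is at UTC−09:30.
22:45 UTC − 9h30m = 13:15 Casora.

13:15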